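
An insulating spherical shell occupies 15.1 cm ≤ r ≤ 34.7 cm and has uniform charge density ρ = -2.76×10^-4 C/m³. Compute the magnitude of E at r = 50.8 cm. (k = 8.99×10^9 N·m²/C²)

By spherical symmetry E is radial; choose a Gaussian sphere of radius r = 50.8 cm (r > 34.7 cm, enclosing the whole shell).
Q_enc = ρ·(4π/3)(b³ − a³) = (-2.76×10^-4)·(4π/3)·((0.347)³ − (0.151)³) = -4.432e-5 C.
Gauss's law: E·4πr² = Q_enc/ε₀.
E = k|Q_enc|/r² = (8.99×10^9)(4.432×10^-5)/(0.508)² = 1.54×10^6 N/C.

E ≈ 1.54e6 N/C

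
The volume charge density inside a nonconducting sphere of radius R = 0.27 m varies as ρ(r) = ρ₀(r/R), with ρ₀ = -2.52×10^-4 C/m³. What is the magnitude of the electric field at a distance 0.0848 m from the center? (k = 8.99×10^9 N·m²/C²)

|E| ≈ 1.90×10^5 V/m

By spherical symmetry E is radial; choose a Gaussian sphere of radius r = 0.0848 m (r < R).
Integrate the density: Q_enc = 4π ∫₀^r ρ₀(r'/R)^1 r'² dr' = 4πρ₀ r^4/(4·R) = -1.516×10^-7 C.
By Gauss's law, ∮E·dA = E·4πr² = Q_enc/ε₀.
E = k|Q_enc|/r² = (8.99×10^9)(1.516×10^-7)/(0.0848)² = 1.90×10^5 N/C.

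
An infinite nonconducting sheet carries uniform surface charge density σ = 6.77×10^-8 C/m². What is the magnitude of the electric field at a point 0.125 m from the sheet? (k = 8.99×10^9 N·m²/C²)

The symmetry is planar: E is normal to the sheet and the same magnitude on both sides. Take a pillbox straddling the sheet with end-cap area A.
Only the two end caps contribute flux: Φ = 2EA. With Q_enc = σA, Gauss's law gives E = |σ|/(2ε₀).
E = 2πk|σ| = 2π(8.99×10^9)(6.77e-8) = 3.82×10^3 N/C.

E ≈ 3.82×10^3 N/C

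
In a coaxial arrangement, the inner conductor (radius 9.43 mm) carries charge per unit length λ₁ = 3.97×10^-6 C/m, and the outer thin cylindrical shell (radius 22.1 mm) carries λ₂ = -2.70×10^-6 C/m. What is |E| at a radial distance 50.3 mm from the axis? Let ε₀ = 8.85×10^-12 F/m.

|E| = 4.54×10^5 N/C

By cylindrical symmetry E is radial; use a coaxial Gaussian cylinder of radius 50.3 mm and length L (r > 22.1 mm, enclosing both).
λ_enc = λ₁ + λ₂ = (3.97×10^-6) + (-2.70×10^-6) = 1.27×10^-6 C/m.
By Gauss's law (flux through the curved wall only), E·2πrL = λ_enc L/ε₀.
E = |λ_enc|/(2πε₀r) = (1.27e-6)/(2π·8.85×10^-12·0.0503) = 4.54e5 N/C.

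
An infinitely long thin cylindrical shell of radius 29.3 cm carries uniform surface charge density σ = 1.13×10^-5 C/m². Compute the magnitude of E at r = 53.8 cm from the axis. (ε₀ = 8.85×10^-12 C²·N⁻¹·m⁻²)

6.95×10^5 V/m

Coaxial Gaussian cylinder, radius r = 53.8 cm, length L (r > 29.3 cm).
The whole shell is enclosed: λ_enc = σ·2πR = (1.13×10^-5)·2π·(0.293) = 2.08×10^-5 C/m.
Since E is radial and uniform over the curved surface, Φ = E·2πrL = Q_enc/ε₀ = λ_enc L/ε₀.
E = |λ_enc|/(2πε₀r) = (2.08×10^-5)/(2π·8.85×10^-12·0.538) = 6.95×10^5 N/C.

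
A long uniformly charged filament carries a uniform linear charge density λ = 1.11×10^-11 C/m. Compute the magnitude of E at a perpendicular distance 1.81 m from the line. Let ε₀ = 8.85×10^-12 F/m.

Take a coaxial cylindrical Gaussian surface of radius r = 1.81 m and length L.
Q_enc = λL, so λ_enc = 1.11e-11 C/m.
Applying ∮E·dA = Q_enc/ε₀ with the end caps contributing no flux:
E = |λ_enc|/(2πε₀r) = (1.11×10^-11)/(2π·8.85×10^-12·1.81) = 0.11 N/C.

|E| = 0.11 V/m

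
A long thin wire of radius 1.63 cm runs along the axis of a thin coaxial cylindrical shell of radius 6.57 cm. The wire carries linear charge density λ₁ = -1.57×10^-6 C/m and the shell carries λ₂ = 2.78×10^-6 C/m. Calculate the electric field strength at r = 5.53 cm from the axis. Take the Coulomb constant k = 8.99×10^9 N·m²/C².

By cylindrical symmetry E is radial; use a coaxial Gaussian cylinder of radius 5.53 cm and length L (between the conductors, 1.63 cm < r < 6.57 cm).
The shell at 6.57 cm lies outside the Gaussian surface, so λ_enc = λ₁ = -1.57×10^-6 C/m.
Since E is radial and uniform over the curved surface, Φ = E·2πrL = Q_enc/ε₀ = λ_enc L/ε₀.
E = 2k|λ_enc|/r = 2(8.99×10^9)(1.57e-6)/(0.0553) = 5.10×10^5 N/C.

5.10e5 N/C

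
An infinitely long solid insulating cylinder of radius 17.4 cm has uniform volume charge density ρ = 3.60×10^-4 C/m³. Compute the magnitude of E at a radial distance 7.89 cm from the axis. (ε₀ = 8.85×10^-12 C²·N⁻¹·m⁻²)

1.60e6 N/C

Take a coaxial cylindrical Gaussian surface of radius r = 7.89 cm and length L (r < R).
Enclosed charge per unit length: λ_enc = ρ·πr² = (3.60×10^-4)π(0.0789)² = 7.041e-6 C/m.
Gauss's law: E·2πrL = λ_enc L/ε₀.
E = |λ_enc|/(2πε₀r) = (7.041×10^-6)/(2π·8.85×10^-12·0.0789) = 1.60×10^6 N/C.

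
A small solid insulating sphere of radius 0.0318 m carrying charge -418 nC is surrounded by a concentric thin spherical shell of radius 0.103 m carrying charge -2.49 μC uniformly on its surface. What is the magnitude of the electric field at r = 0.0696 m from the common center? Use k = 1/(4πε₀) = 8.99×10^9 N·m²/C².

E = 7.76×10^5 V/m

By spherical symmetry E is radial; choose a Gaussian sphere of radius r = 0.0696 m (between the bodies, 0.0318 m < r < 0.103 m).
Only the inner charge is enclosed; the outer shell contributes nothing inside itself. Q_enc = -418 nC = -4.18×10^-7 C.
Gauss's law: E·4πr² = Q_enc/ε₀.
E = k|Q_enc|/r² = (8.99×10^9)(4.18e-7)/(0.0696)² = 7.76×10^5 N/C.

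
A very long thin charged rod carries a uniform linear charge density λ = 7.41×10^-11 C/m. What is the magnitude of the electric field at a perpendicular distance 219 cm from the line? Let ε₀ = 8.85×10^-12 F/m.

Take a coaxial cylindrical Gaussian surface of radius r = 219 cm and length L.
Q_enc = λL, so λ_enc = 7.41×10^-11 C/m.
Since E is radial and uniform over the curved surface, Φ = E·2πrL = Q_enc/ε₀ = λ_enc L/ε₀.
E = |λ_enc|/(2πε₀r) = (7.41×10^-11)/(2π·8.85×10^-12·2.19) = 0.608 N/C.

E ≈ 0.608 V/m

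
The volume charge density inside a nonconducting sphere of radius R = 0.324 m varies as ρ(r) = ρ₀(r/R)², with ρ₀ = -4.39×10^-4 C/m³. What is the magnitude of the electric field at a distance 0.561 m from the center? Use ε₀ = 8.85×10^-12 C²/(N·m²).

E = 1.07×10^6 V/m

By spherical symmetry E is radial; choose a Gaussian sphere of radius r = 0.561 m (r > R, all charge enclosed).
Q_enc = 4π ∫₀^R ρ₀(r'/R)^2 r'² dr' = 4πρ₀R³/5 = -3.753×10^-5 C.
Since E is radial and uniform over the Gaussian sphere, Φ = E·4πr² = Q_enc/ε₀.
E = |Q_enc|/(4πε₀r²) = (3.753e-5)/(4π·8.85×10^-12·(0.561)²) = 1.07×10^6 N/C.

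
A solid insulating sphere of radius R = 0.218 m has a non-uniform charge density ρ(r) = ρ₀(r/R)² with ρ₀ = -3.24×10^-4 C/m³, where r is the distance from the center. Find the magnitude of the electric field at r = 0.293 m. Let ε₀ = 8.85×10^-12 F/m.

By spherical symmetry E is radial; choose a Gaussian sphere of radius r = 0.293 m (r > R, all charge enclosed).
Q_enc = 4π ∫₀^R ρ₀(r'/R)^2 r'² dr' = 4πρ₀R³/5 = -8.436e-6 C.
Gauss's law: E·4πr² = Q_enc/ε₀.
E = |Q_enc|/(4πε₀r²) = (8.436×10^-6)/(4π·8.85×10^-12·(0.293)²) = 8.84×10^5 N/C.

|E| = 8.84×10^5 V/m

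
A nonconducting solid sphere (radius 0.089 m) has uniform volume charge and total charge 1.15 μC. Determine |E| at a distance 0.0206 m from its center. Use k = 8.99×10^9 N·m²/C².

Symmetry ⇒ E = E(r) r̂. Gaussian sphere of radius r = 0.0206 m (r < R).
Only the charge within r is enclosed: Q_enc = Q·(r/R)³ = (1.15 μC)·(0.0206 m/0.089 m)³ = 1.426×10^-8 C.
Since E is radial and uniform over the Gaussian sphere, Φ = E·4πr² = Q_enc/ε₀.
E = k|Q_enc|/r² = (8.99×10^9)(1.426×10^-8)/(0.0206)² = 3.02×10^5 N/C.

|E| = 3.02e5 N/C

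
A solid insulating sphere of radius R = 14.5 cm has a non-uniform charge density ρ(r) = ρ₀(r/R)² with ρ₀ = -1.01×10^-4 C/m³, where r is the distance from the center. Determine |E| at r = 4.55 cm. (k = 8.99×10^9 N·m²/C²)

Take a concentric spherical Gaussian surface of radius r = 4.55 cm (r < R).
Q_enc = ∫₀^r ρ(r')·4πr'² dr' = (4πρ₀/R²) ∫₀^r r'^4 dr' = 4πρ₀ r^5/(5·R²) = -2.354×10^-9 C.
Since E is radial and uniform over the Gaussian sphere, Φ = E·4πr² = Q_enc/ε₀.
E = k|Q_enc|/r² = (8.99×10^9)(2.354×10^-9)/(0.0455)² = 1.02×10^4 N/C.

|E| ≈ 1.02×10^4 N/C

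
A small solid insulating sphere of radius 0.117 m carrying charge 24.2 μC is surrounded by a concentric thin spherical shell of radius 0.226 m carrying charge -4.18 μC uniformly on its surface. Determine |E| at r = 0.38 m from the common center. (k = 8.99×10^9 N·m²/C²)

Take a concentric spherical Gaussian surface of radius r = 0.38 m (r > 0.226 m, enclosing both).
Q_enc = (24.2 μC) + (-4.18 μC) = 2.002×10^-5 C.
Since E is radial and uniform over the Gaussian sphere, Φ = E·4πr² = Q_enc/ε₀.
E = k|Q_enc|/r² = (8.99×10^9)(2.002×10^-5)/(0.38)² = 1.25e6 N/C.

|E| ≈ 1.25×10^6 N/C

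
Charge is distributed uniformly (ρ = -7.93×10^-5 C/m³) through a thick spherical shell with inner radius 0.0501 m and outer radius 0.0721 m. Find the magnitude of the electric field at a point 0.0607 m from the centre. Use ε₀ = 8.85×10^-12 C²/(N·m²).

7.94e4 V/m

Use a concentric Gaussian sphere at r = 0.0607 m (within the shell material, 0.0501 m < r < 0.0721 m).
Enclosed charge is the volume from a to r: Q_enc = (4π/3)ρ(r³ − a³) = -3.252e-8 C.
Applying ∮E·dA = Q_enc/ε₀ with Φ = E(4πr²):
E = |Q_enc|/(4πε₀r²) = (3.252×10^-8)/(4π·8.85×10^-12·(0.0607)²) = 7.94×10^4 N/C.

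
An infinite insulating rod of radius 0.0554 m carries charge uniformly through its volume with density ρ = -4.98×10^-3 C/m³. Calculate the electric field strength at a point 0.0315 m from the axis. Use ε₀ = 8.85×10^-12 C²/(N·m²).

E ≈ 8.86×10^6 N/C

Take a coaxial cylindrical Gaussian surface of radius r = 0.0315 m and length L (r < R).
Charge inside radius r per length L is ρ·πr²·L, so λ_enc = ρπr² = -1.552×10^-5 C/m.
Applying ∮E·dA = Q_enc/ε₀ with the end caps contributing no flux:
E = |λ_enc|/(2πε₀r) = (1.552×10^-5)/(2π·8.85×10^-12·0.0315) = 8.86×10^6 N/C.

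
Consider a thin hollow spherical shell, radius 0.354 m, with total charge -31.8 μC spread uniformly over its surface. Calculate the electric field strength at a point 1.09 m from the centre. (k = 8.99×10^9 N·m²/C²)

By spherical symmetry E is radial; choose a Gaussian sphere of radius r = 1.09 m (r > 0.354 m).
The entire shell is enclosed: Q_enc = -3.18×10^-5 C.
Since E is radial and uniform over the Gaussian sphere, Φ = E·4πr² = Q_enc/ε₀.
E = k|Q_enc|/r² = (8.99×10^9)(3.18×10^-5)/(1.09)² = 2.41×10^5 N/C.

2.41×10^5 N/C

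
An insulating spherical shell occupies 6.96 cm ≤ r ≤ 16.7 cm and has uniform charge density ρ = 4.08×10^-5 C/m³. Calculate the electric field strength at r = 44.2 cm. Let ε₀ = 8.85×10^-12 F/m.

By spherical symmetry E is radial; choose a Gaussian sphere of radius r = 44.2 cm (r > 16.7 cm, enclosing the whole shell).
Q_enc = ρ·(4π/3)(b³ − a³) = (4.08×10^-5)·(4π/3)·((0.167)³ − (0.0696)³) = 7.384e-7 C.
Applying ∮E·dA = Q_enc/ε₀ with Φ = E(4πr²):
E = |Q_enc|/(4πε₀r²) = (7.384×10^-7)/(4π·8.85×10^-12·(0.442)²) = 3.40×10^4 N/C.

E = 3.40e4 N/C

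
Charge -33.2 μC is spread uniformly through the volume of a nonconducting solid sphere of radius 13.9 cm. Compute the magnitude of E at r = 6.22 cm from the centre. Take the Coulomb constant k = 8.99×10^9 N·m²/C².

By spherical symmetry E is radial; choose a Gaussian sphere of radius r = 6.22 cm (r < R).
For a uniform sphere the enclosed fraction is (r/R)³, so Q_enc = (-33.2 μC)(0.0622/0.139)³ = -2.975×10^-6 C.
Since E is radial and uniform over the Gaussian sphere, Φ = E·4πr² = Q_enc/ε₀.
E = k|Q_enc|/r² = (8.99×10^9)(2.975e-6)/(0.0622)² = 6.91×10^6 N/C.

6.91×10^6 N/C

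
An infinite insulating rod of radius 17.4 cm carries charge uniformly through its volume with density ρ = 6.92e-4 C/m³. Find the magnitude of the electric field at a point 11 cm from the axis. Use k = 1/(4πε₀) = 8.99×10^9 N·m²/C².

E ≈ 4.30×10^6 N/C

Take a coaxial cylindrical Gaussian surface of radius r = 11 cm and length L (r < R).
Charge inside radius r per length L is ρ·πr²·L, so λ_enc = ρπr² = 2.631×10^-5 C/m.
Gauss's law: E·2πrL = λ_enc L/ε₀.
E = 2k|λ_enc|/r = 2(8.99×10^9)(2.631×10^-5)/(0.11) = 4.30×10^6 N/C.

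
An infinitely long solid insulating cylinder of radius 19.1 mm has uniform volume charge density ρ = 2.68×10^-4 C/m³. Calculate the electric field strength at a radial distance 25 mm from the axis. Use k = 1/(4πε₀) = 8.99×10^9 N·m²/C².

Choose a coaxial cylinder of radius r = 25 mm (arbitrary length L) as the Gaussian surface (r > 19.1 mm, full cross-section enclosed).
λ_enc = ρ·πR² = (2.68e-4)π(0.0191)² = 3.072e-7 C/m.
Since E is radial and uniform over the curved surface, Φ = E·2πrL = Q_enc/ε₀ = λ_enc L/ε₀.
E = 2k|λ_enc|/r = 2(8.99×10^9)(3.072×10^-7)/(0.025) = 2.21e5 N/C.

|E| = 2.21×10^5 N/C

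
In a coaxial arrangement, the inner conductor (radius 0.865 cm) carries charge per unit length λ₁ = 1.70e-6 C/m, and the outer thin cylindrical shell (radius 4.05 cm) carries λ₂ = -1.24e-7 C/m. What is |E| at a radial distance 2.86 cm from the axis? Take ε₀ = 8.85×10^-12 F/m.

Take a coaxial cylindrical Gaussian surface of radius r = 2.86 cm and length L (between the conductors, 0.865 cm < r < 4.05 cm).
The shell at 4.05 cm lies outside the Gaussian surface, so λ_enc = λ₁ = 1.70×10^-6 C/m.
Since E is radial and uniform over the curved surface, Φ = E·2πrL = Q_enc/ε₀ = λ_enc L/ε₀.
E = |λ_enc|/(2πε₀r) = (1.70×10^-6)/(2π·8.85×10^-12·0.0286) = 1.07e6 N/C.

E ≈ 1.07×10^6 V/m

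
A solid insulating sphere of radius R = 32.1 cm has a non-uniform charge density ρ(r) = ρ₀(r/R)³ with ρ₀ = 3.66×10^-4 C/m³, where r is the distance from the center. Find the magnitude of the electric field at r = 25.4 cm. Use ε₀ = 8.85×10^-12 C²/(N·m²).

Use a concentric Gaussian sphere at r = 25.4 cm (r < R).
Integrate the density: Q_enc = 4π ∫₀^r ρ₀(r'/R)^3 r'² dr' = 4πρ₀ r^6/(6·R³) = 6.223e-6 C.
Since E is radial and uniform over the Gaussian sphere, Φ = E·4πr² = Q_enc/ε₀.
E = |Q_enc|/(4πε₀r²) = (6.223×10^-6)/(4π·8.85×10^-12·(0.254)²) = 8.67×10^5 N/C.

8.67×10^5 N/C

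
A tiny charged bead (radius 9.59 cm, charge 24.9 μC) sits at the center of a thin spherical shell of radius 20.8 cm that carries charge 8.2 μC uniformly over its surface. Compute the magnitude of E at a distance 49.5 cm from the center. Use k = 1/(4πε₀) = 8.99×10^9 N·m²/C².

1.21×10^6 N/C

Use a concentric Gaussian sphere at r = 49.5 cm (r > 20.8 cm, enclosing both).
Q_enc = (24.9 μC) + (8.2 μC) = 3.31×10^-5 C.
Since E is radial and uniform over the Gaussian sphere, Φ = E·4πr² = Q_enc/ε₀.
E = k|Q_enc|/r² = (8.99×10^9)(3.31×10^-5)/(0.495)² = 1.21×10^6 N/C.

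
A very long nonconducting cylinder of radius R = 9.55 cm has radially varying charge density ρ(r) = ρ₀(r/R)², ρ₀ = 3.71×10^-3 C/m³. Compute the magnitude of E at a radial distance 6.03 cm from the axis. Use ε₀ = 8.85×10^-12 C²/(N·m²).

2.52e6 V/m

Choose a coaxial cylinder of radius r = 6.03 cm (arbitrary length L) as the Gaussian surface (r < R).
λ_enc = ∫₀^r ρ(r')·2πr' dr' = (2πρ₀/R²)·r^4/4 = 8.448×10^-6 C/m.
Applying ∮E·dA = Q_enc/ε₀ with the end caps contributing no flux:
E = |λ_enc|/(2πε₀r) = (8.448×10^-6)/(2π·8.85×10^-12·0.0603) = 2.52×10^6 N/C.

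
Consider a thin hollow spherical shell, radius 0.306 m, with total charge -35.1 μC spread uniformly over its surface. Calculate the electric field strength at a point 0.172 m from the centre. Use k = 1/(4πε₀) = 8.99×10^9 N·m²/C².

E = 0 (no enclosed charge)

Use a concentric Gaussian sphere at r = 0.172 m (inside the shell, r < 0.306 m).
No charge lies within this surface, so Q_enc = 0 and Gauss's law gives E·4πr² = 0 ⇒ E = 0.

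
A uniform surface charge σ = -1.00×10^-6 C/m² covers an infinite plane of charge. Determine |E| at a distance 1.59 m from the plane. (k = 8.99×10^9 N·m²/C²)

By planar symmetry E is perpendicular to the sheet and uniform; use a Gaussian pillbox with flat faces of area A on each side of the sheet.
Only the two end caps contribute flux: Φ = 2EA. With Q_enc = σA, Gauss's law gives E = |σ|/(2ε₀).
E = 2πk|σ| = 2π(8.99×10^9)(1.00×10^-6) = 5.65×10^4 N/C.

|E| = 5.65×10^4 V/m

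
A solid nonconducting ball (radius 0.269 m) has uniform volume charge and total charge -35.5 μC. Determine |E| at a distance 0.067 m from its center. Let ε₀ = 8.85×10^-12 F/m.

By spherical symmetry E is radial; choose a Gaussian sphere of radius r = 0.067 m (r < R).
Only the charge within r is enclosed: Q_enc = Q·(r/R)³ = (-35.5 μC)·(0.067 m/0.269 m)³ = -5.485×10^-7 C.
Since E is radial and uniform over the Gaussian sphere, Φ = E·4πr² = Q_enc/ε₀.
E = |Q_enc|/(4πε₀r²) = (5.485×10^-7)/(4π·8.85×10^-12·(0.067)²) = 1.10e6 N/C.

E ≈ 1.10e6 V/m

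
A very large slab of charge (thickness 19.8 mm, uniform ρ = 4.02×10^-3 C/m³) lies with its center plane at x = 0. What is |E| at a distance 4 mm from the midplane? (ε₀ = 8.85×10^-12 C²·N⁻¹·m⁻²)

By symmetry E is perpendicular to the slab. A Gaussian pillbox from −4 mm to +4 mm (face area A) lies entirely within the slab.
Q_enc = ρ·(2x)·A and flux = 2EA, so 2EA = 2ρxA/ε₀ ⇒ E = |ρ|x/ε₀.
E = (4.02×10^-3)(0.004)/(8.85×10^-12) = 1.82×10^6 N/C.

E = 1.82×10^6 N/C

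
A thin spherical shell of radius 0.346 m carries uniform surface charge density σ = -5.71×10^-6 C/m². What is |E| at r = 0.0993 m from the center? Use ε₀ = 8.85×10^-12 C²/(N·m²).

|E| = 0 N/C

By spherical symmetry E is radial; choose a Gaussian sphere of radius r = 0.0993 m (inside the shell, r < 0.346 m).
All the charge is outside the Gaussian surface: Q_enc = 0, hence E = 0 everywhere inside the shell.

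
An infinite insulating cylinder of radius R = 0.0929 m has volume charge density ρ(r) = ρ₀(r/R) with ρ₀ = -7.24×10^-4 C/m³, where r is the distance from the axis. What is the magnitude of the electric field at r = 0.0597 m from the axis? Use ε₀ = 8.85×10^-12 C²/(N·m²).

By cylindrical symmetry E is radial; use a coaxial Gaussian cylinder of radius 0.0597 m and length L (r < R).
Integrating ρ over the cross-section to radius r: λ_enc = (2πρ₀/R) ∫₀^r r'^2 dr' = 2πρ₀ r^3/(3·R) = -3.473e-6 C/m.
By Gauss's law (flux through the curved wall only), E·2πrL = λ_enc L/ε₀.
E = |λ_enc|/(2πε₀r) = (3.473×10^-6)/(2π·8.85×10^-12·0.0597) = 1.05e6 N/C.

E ≈ 1.05×10^6 N/C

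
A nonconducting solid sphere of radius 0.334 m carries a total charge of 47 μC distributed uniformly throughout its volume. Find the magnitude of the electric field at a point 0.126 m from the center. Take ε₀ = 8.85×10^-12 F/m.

Use a concentric Gaussian sphere at r = 0.126 m (r < R).
Only the charge within r is enclosed: Q_enc = Q·(r/R)³ = (47 μC)·(0.126 m/0.334 m)³ = 2.523e-6 C.
Applying ∮E·dA = Q_enc/ε₀ with Φ = E(4πr²):
E = |Q_enc|/(4πε₀r²) = (2.523e-6)/(4π·8.85×10^-12·(0.126)²) = 1.43×10^6 N/C.

|E| = 1.43×10^6 V/m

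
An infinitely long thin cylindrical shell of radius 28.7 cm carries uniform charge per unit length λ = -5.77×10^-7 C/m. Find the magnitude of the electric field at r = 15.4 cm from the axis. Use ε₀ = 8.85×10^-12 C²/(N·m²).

E = 0 (no enclosed charge)

By cylindrical symmetry E is radial; use a coaxial Gaussian cylinder of radius 15.4 cm and length L (r < 28.7 cm, inside the shell).
No charge is enclosed, so Gauss's law gives E·2πrL = 0 ⇒ E = 0.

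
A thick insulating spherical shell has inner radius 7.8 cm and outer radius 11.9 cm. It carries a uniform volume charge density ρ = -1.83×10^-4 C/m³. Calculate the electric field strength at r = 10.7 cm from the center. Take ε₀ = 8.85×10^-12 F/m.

E = 4.52×10^5 V/m

Take a concentric spherical Gaussian surface of radius r = 10.7 cm (within the shell material, 7.8 cm < r < 11.9 cm).
Enclosed charge is the volume from a to r: Q_enc = (4π/3)ρ(r³ − a³) = -5.753e-7 C.
By Gauss's law, ∮E·dA = E·4πr² = Q_enc/ε₀.
E = |Q_enc|/(4πε₀r²) = (5.753×10^-7)/(4π·8.85×10^-12·(0.107)²) = 4.52e5 N/C.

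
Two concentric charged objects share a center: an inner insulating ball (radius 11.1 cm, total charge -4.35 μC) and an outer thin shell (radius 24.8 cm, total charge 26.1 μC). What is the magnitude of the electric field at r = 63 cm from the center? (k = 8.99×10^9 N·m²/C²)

Use a concentric Gaussian sphere at r = 63 cm (r > 24.8 cm, enclosing both).
Q_enc = (-4.35 μC) + (26.1 μC) = 2.175×10^-5 C.
Gauss's law: E·4πr² = Q_enc/ε₀.
E = k|Q_enc|/r² = (8.99×10^9)(2.175×10^-5)/(0.63)² = 4.93×10^5 N/C.

E ≈ 4.93e5 N/C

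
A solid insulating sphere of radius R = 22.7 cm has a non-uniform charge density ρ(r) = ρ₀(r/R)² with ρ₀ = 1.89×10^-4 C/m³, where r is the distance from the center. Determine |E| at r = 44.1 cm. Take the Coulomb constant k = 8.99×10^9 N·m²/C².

|E| ≈ 2.57×10^5 V/m

Symmetry ⇒ E = E(r) r̂. Gaussian sphere of radius r = 44.1 cm (r > R, all charge enclosed).
Q_enc = 4π ∫₀^R ρ₀(r'/R)^2 r'² dr' = 4πρ₀R³/5 = 5.556×10^-6 C.
Applying ∮E·dA = Q_enc/ε₀ with Φ = E(4πr²):
E = k|Q_enc|/r² = (8.99×10^9)(5.556×10^-6)/(0.441)² = 2.57e5 N/C.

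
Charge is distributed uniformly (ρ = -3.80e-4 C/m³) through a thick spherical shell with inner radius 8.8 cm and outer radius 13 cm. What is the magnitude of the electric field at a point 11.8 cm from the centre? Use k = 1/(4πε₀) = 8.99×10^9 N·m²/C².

|E| ≈ 9.88e5 N/C

Symmetry ⇒ E = E(r) r̂. Gaussian sphere of radius r = 11.8 cm (within the shell material, 8.8 cm < r < 13 cm).
Only the shell between 8.8 cm and r is enclosed: Q_enc = ρ·(4π/3)(r³ − a³) = (-3.80e-4)·(4π/3)·((0.118)³ − (0.088)³) = -1.531e-6 C.
Gauss's law: E·4πr² = Q_enc/ε₀.
E = k|Q_enc|/r² = (8.99×10^9)(1.531e-6)/(0.118)² = 9.88×10^5 N/C.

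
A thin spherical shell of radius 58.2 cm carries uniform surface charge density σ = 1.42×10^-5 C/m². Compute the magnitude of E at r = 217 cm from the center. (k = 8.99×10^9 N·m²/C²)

By spherical symmetry E is radial; choose a Gaussian sphere of radius r = 217 cm (r > 58.2 cm).
The entire shell is enclosed: Q_enc = σ·4πR² = (1.42×10^-5)·4π·(0.582)² = 6.044×10^-5 C.
Since E is radial and uniform over the Gaussian sphere, Φ = E·4πr² = Q_enc/ε₀.
E = k|Q_enc|/r² = (8.99×10^9)(6.044e-5)/(2.17)² = 1.15e5 N/C.

E ≈ 1.15e5 N/C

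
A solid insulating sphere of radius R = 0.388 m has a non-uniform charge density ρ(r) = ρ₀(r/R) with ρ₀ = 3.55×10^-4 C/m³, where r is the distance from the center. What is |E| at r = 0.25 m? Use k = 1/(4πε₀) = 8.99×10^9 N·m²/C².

Take a concentric spherical Gaussian surface of radius r = 0.25 m (r < R).
Q_enc = ∫₀^r ρ(r')·4πr'² dr' = (4πρ₀/R) ∫₀^r r'^3 dr' = 4πρ₀ r^4/(4·R) = 1.123×10^-5 C.
Since E is radial and uniform over the Gaussian sphere, Φ = E·4πr² = Q_enc/ε₀.
E = k|Q_enc|/r² = (8.99×10^9)(1.123×10^-5)/(0.25)² = 1.62×10^6 N/C.

E ≈ 1.62×10^6 V/m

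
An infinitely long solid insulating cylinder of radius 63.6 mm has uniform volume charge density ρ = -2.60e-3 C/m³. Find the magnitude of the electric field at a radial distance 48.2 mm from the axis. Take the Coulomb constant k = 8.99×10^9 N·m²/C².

Take a coaxial cylindrical Gaussian surface of radius r = 48.2 mm and length L (r < R).
Charge inside radius r per length L is ρ·πr²·L, so λ_enc = ρπr² = -1.898×10^-5 C/m.
Applying ∮E·dA = Q_enc/ε₀ with the end caps contributing no flux:
E = 2k|λ_enc|/r = 2(8.99×10^9)(1.898×10^-5)/(0.0482) = 7.08×10^6 N/C.

|E| ≈ 7.08×10^6 V/m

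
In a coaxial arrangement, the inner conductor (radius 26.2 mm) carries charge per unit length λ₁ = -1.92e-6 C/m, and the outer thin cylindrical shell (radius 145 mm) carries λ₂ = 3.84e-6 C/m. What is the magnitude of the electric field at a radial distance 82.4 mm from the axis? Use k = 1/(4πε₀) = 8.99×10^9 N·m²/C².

By cylindrical symmetry E is radial; use a coaxial Gaussian cylinder of radius 82.4 mm and length L (between the conductors, 26.2 mm < r < 145 mm).
Only the inner wire is enclosed; the outer shell contributes nothing inside itself. λ_enc = λ₁ = -1.92×10^-6 C/m.
Applying ∮E·dA = Q_enc/ε₀ with the end caps contributing no flux:
E = 2k|λ_enc|/r = 2(8.99×10^9)(1.92×10^-6)/(0.0824) = 4.19e5 N/C.

E = 4.19×10^5 V/m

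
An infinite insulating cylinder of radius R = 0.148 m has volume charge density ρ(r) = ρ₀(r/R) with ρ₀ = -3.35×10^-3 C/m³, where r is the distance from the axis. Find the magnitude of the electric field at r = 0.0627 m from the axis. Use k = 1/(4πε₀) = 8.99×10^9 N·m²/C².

Choose a coaxial cylinder of radius r = 0.0627 m (arbitrary length L) as the Gaussian surface (r < R).
Integrating ρ over the cross-section to radius r: λ_enc = (2πρ₀/R) ∫₀^r r'^2 dr' = 2πρ₀ r^3/(3·R) = -1.169×10^-5 C/m.
Since E is radial and uniform over the curved surface, Φ = E·2πrL = Q_enc/ε₀ = λ_enc L/ε₀.
E = 2k|λ_enc|/r = 2(8.99×10^9)(1.169×10^-5)/(0.0627) = 3.35e6 N/C.

3.35×10^6 N/C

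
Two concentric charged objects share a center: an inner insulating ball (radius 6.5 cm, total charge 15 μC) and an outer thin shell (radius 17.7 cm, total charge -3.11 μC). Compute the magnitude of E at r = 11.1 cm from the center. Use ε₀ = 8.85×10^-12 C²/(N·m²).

Use a concentric Gaussian sphere at r = 11.1 cm (between the bodies, 6.5 cm < r < 17.7 cm).
Only the inner charge is enclosed; the outer shell contributes nothing inside itself. Q_enc = 15 μC = 1.50×10^-5 C.
Gauss's law: E·4πr² = Q_enc/ε₀.
E = |Q_enc|/(4πε₀r²) = (1.50×10^-5)/(4π·8.85×10^-12·(0.111)²) = 1.09×10^7 N/C.

|E| ≈ 1.09×10^7 N/C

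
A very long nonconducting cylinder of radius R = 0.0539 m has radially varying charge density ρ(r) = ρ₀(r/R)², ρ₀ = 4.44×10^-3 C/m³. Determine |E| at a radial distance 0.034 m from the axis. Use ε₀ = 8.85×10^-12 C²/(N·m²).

Choose a coaxial cylinder of radius r = 0.034 m (arbitrary length L) as the Gaussian surface (r < R).
Integrating ρ over the cross-section to radius r: λ_enc = (2πρ₀/R²) ∫₀^r r'^3 dr' = 2πρ₀ r^4/(4·R²) = 3.208e-6 C/m.
Applying ∮E·dA = Q_enc/ε₀ with the end caps contributing no flux:
E = |λ_enc|/(2πε₀r) = (3.208×10^-6)/(2π·8.85×10^-12·0.034) = 1.70×10^6 N/C.

1.70e6 V/m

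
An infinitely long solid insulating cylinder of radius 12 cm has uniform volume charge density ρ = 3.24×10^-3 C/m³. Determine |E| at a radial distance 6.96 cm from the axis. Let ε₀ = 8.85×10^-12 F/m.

Choose a coaxial cylinder of radius r = 6.96 cm (arbitrary length L) as the Gaussian surface (r < R).
Enclosed charge per unit length: λ_enc = ρ·πr² = (3.24×10^-3)π(0.0696)² = 4.931×10^-5 C/m.
By Gauss's law (flux through the curved wall only), E·2πrL = λ_enc L/ε₀.
E = |λ_enc|/(2πε₀r) = (4.931e-5)/(2π·8.85×10^-12·0.0696) = 1.27e7 N/C.

E = 1.27×10^7 V/m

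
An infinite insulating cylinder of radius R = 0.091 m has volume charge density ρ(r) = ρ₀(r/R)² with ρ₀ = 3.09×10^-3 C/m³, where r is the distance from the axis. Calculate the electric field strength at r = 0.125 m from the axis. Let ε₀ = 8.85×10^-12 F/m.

|E| = 5.78e6 V/m

By cylindrical symmetry E is radial; use a coaxial Gaussian cylinder of radius 0.125 m and length L (r > R, full charge per length enclosed).
λ_enc = 2π ∫₀^R ρ₀(r'/R)^2 r' dr' = 2πρ₀R²/4 = 4.019e-5 C/m.
Applying ∮E·dA = Q_enc/ε₀ with the end caps contributing no flux:
E = |λ_enc|/(2πε₀r) = (4.019e-5)/(2π·8.85×10^-12·0.125) = 5.78×10^6 N/C.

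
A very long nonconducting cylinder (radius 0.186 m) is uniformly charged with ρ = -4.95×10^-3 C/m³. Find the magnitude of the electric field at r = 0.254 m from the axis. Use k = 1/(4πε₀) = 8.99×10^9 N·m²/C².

By cylindrical symmetry E is radial; use a coaxial Gaussian cylinder of radius 0.254 m and length L (r > 0.186 m, full cross-section enclosed).
λ_enc = ρ·πR² = (-4.95e-3)π(0.186)² = -5.38×10^-4 C/m.
Since E is radial and uniform over the curved surface, Φ = E·2πrL = Q_enc/ε₀ = λ_enc L/ε₀.
E = 2k|λ_enc|/r = 2(8.99×10^9)(5.38×10^-4)/(0.254) = 3.81e7 N/C.

|E| ≈ 3.81×10^7 N/C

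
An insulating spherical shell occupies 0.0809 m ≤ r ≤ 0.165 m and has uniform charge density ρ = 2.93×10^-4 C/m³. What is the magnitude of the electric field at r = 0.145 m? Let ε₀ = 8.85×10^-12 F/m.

Symmetry ⇒ E = E(r) r̂. Gaussian sphere of radius r = 0.145 m (within the shell material, 0.0809 m < r < 0.165 m).
Enclosed charge is the volume from a to r: Q_enc = (4π/3)ρ(r³ − a³) = 3.092e-6 C.
Applying ∮E·dA = Q_enc/ε₀ with Φ = E(4πr²):
E = |Q_enc|/(4πε₀r²) = (3.092e-6)/(4π·8.85×10^-12·(0.145)²) = 1.32e6 N/C.

E ≈ 1.32e6 N/C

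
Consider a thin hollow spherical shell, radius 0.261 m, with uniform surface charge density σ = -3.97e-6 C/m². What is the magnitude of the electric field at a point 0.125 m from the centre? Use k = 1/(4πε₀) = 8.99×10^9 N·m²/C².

E = 0 (no enclosed charge)

Symmetry ⇒ E = E(r) r̂. Gaussian sphere of radius r = 0.125 m (inside the shell, r < 0.261 m).
No charge lies within this surface, so Q_enc = 0 and Gauss's law gives E·4πr² = 0 ⇒ E = 0.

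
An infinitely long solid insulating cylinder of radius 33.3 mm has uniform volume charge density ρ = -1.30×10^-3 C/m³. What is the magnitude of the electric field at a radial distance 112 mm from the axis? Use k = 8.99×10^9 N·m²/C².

By cylindrical symmetry E is radial; use a coaxial Gaussian cylinder of radius 112 mm and length L (r > 33.3 mm, full cross-section enclosed).
λ_enc = ρ·πR² = (-1.30×10^-3)π(0.0333)² = -4.529×10^-6 C/m.
Applying ∮E·dA = Q_enc/ε₀ with the end caps contributing no flux:
E = 2k|λ_enc|/r = 2(8.99×10^9)(4.529×10^-6)/(0.112) = 7.27e5 N/C.

|E| ≈ 7.27e5 V/m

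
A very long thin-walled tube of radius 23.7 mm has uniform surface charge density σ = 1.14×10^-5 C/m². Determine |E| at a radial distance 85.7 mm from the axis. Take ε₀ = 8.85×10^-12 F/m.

|E| ≈ 3.56×10^5 V/m

By cylindrical symmetry E is radial; use a coaxial Gaussian cylinder of radius 85.7 mm and length L (r > 23.7 mm).
The whole shell is enclosed: λ_enc = σ·2πR = (1.14e-5)·2π·(0.0237) = 1.698×10^-6 C/m.
By Gauss's law (flux through the curved wall only), E·2πrL = λ_enc L/ε₀.
E = |λ_enc|/(2πε₀r) = (1.698e-6)/(2π·8.85×10^-12·0.0857) = 3.56×10^5 N/C.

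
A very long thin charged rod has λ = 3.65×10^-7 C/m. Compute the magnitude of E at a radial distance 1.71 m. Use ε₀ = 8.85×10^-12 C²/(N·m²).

Take a coaxial cylindrical Gaussian surface of radius r = 1.71 m and length L.
Q_enc = λL, so λ_enc = 3.65×10^-7 C/m.
By Gauss's law (flux through the curved wall only), E·2πrL = λ_enc L/ε₀.
E = |λ_enc|/(2πε₀r) = (3.65e-7)/(2π·8.85×10^-12·1.71) = 3.84e3 N/C.

|E| ≈ 3.84e3 N/C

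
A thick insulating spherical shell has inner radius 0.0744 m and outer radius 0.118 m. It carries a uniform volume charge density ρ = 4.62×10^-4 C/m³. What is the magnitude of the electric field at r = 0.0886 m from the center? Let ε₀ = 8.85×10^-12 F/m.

By spherical symmetry E is radial; choose a Gaussian sphere of radius r = 0.0886 m (within the shell material, 0.0744 m < r < 0.118 m).
Only the shell between 0.0744 m and r is enclosed: Q_enc = ρ·(4π/3)(r³ − a³) = (4.62e-4)·(4π/3)·((0.0886)³ − (0.0744)³) = 5.49×10^-7 C.
Applying ∮E·dA = Q_enc/ε₀ with Φ = E(4πr²):
E = |Q_enc|/(4πε₀r²) = (5.49×10^-7)/(4π·8.85×10^-12·(0.0886)²) = 6.29e5 N/C.

E = 6.29×10^5 V/m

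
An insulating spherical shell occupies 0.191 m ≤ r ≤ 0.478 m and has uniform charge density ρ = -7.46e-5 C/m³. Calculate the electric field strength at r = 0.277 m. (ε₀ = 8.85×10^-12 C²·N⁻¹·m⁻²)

Take a concentric spherical Gaussian surface of radius r = 0.277 m (within the shell material, 0.191 m < r < 0.478 m).
Enclosed charge is the volume from a to r: Q_enc = (4π/3)ρ(r³ − a³) = -4.464×10^-6 C.
By Gauss's law, ∮E·dA = E·4πr² = Q_enc/ε₀.
E = |Q_enc|/(4πε₀r²) = (4.464e-6)/(4π·8.85×10^-12·(0.277)²) = 5.23×10^5 N/C.

E ≈ 5.23×10^5 N/C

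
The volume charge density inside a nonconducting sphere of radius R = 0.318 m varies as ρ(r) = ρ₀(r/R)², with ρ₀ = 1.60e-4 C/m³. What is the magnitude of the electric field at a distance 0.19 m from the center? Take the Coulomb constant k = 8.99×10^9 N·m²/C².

Use a concentric Gaussian sphere at r = 0.19 m (r < R).
Q_enc = ∫₀^r ρ(r')·4πr'² dr' = (4πρ₀/R²) ∫₀^r r'^4 dr' = 4πρ₀ r^5/(5·R²) = 9.846×10^-7 C.
Applying ∮E·dA = Q_enc/ε₀ with Φ = E(4πr²):
E = k|Q_enc|/r² = (8.99×10^9)(9.846e-7)/(0.19)² = 2.45×10^5 N/C.

|E| = 2.45e5 N/C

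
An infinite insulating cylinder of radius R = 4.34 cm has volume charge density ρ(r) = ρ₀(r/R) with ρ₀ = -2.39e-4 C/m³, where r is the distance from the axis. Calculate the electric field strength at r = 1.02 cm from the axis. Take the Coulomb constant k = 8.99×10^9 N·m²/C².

|E| ≈ 2.16×10^4 N/C

By cylindrical symmetry E is radial; use a coaxial Gaussian cylinder of radius 1.02 cm and length L (r < R).
Integrating ρ over the cross-section to radius r: λ_enc = (2πρ₀/R) ∫₀^r r'^2 dr' = 2πρ₀ r^3/(3·R) = -1.224e-8 C/m.
Applying ∮E·dA = Q_enc/ε₀ with the end caps contributing no flux:
E = 2k|λ_enc|/r = 2(8.99×10^9)(1.224×10^-8)/(0.0102) = 2.16e4 N/C.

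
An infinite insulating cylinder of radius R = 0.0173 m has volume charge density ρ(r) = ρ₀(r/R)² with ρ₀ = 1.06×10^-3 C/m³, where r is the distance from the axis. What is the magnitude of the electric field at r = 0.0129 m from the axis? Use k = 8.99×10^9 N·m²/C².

Choose a coaxial cylinder of radius r = 0.0129 m (arbitrary length L) as the Gaussian surface (r < R).
Integrating ρ over the cross-section to radius r: λ_enc = (2πρ₀/R²) ∫₀^r r'^3 dr' = 2πρ₀ r^4/(4·R²) = 1.541e-7 C/m.
Since E is radial and uniform over the curved surface, Φ = E·2πrL = Q_enc/ε₀ = λ_enc L/ε₀.
E = 2k|λ_enc|/r = 2(8.99×10^9)(1.541×10^-7)/(0.0129) = 2.15×10^5 N/C.

2.15×10^5 N/C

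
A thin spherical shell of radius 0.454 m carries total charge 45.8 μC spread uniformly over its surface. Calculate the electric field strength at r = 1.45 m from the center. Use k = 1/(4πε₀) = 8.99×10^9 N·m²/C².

|E| = 1.96e5 V/m

Symmetry ⇒ E = E(r) r̂. Gaussian sphere of radius r = 1.45 m (r > 0.454 m).
The entire shell is enclosed: Q_enc = 4.58e-5 C.
Applying ∮E·dA = Q_enc/ε₀ with Φ = E(4πr²):
E = k|Q_enc|/r² = (8.99×10^9)(4.58e-5)/(1.45)² = 1.96e5 N/C.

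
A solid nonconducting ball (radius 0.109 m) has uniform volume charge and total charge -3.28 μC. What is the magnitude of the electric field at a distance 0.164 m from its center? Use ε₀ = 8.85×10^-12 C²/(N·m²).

Use a concentric Gaussian sphere at r = 0.164 m (r > R, so the entire charge is enclosed).
Q_enc = -3.28 μC = -3.28×10^-6 C.
Gauss's law: E·4πr² = Q_enc/ε₀.
E = |Q_enc|/(4πε₀r²) = (3.28×10^-6)/(4π·8.85×10^-12·(0.164)²) = 1.10e6 N/C.

1.10×10^6 N/C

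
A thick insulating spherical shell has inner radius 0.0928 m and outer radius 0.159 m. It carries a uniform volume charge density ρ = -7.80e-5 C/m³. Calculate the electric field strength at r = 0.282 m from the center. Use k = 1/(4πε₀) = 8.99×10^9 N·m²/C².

Take a concentric spherical Gaussian surface of radius r = 0.282 m (r > 0.159 m, enclosing the whole shell).
Q_enc = ρ·(4π/3)(b³ − a³) = (-7.80×10^-5)·(4π/3)·((0.159)³ − (0.0928)³) = -1.052×10^-6 C.
Since E is radial and uniform over the Gaussian sphere, Φ = E·4πr² = Q_enc/ε₀.
E = k|Q_enc|/r² = (8.99×10^9)(1.052×10^-6)/(0.282)² = 1.19e5 N/C.

E = 1.19×10^5 N/C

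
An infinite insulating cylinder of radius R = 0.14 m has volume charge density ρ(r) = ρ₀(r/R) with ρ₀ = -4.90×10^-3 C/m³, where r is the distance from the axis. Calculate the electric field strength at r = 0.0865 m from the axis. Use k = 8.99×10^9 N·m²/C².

E ≈ 9.86×10^6 V/m

Take a coaxial cylindrical Gaussian surface of radius r = 0.0865 m and length L (r < R).
λ_enc = ∫₀^r ρ(r')·2πr' dr' = (2πρ₀/R)·r^3/3 = -4.744×10^-5 C/m.
Gauss's law: E·2πrL = λ_enc L/ε₀.
E = 2k|λ_enc|/r = 2(8.99×10^9)(4.744×10^-5)/(0.0865) = 9.86×10^6 N/C.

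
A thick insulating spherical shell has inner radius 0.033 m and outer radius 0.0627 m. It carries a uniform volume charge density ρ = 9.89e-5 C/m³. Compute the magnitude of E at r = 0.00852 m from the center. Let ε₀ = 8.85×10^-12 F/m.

|E| = 0 N/C

Symmetry ⇒ E = E(r) r̂. Gaussian sphere of radius r = 0.00852 m (r < 0.033 m, inside the empty cavity).
Q_enc = 0 (all charge lies at larger r); Gauss's law gives E = 0.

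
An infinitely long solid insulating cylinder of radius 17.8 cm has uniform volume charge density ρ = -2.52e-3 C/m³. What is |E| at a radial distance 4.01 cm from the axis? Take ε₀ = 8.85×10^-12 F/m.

E ≈ 5.71×10^6 N/C

Take a coaxial cylindrical Gaussian surface of radius r = 4.01 cm and length L (r < R).
Charge inside radius r per length L is ρ·πr²·L, so λ_enc = ρπr² = -1.273e-5 C/m.
Since E is radial and uniform over the curved surface, Φ = E·2πrL = Q_enc/ε₀ = λ_enc L/ε₀.
E = |λ_enc|/(2πε₀r) = (1.273e-5)/(2π·8.85×10^-12·0.0401) = 5.71×10^6 N/C.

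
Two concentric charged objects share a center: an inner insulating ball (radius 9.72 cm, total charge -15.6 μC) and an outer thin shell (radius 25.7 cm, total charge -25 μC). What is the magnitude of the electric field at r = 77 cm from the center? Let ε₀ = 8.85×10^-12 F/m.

Use a concentric Gaussian sphere at r = 77 cm (r > 25.7 cm, enclosing both).
Q_enc = (-15.6 μC) + (-25 μC) = -4.06×10^-5 C.
Since E is radial and uniform over the Gaussian sphere, Φ = E·4πr² = Q_enc/ε₀.
E = |Q_enc|/(4πε₀r²) = (4.06×10^-5)/(4π·8.85×10^-12·(0.77)²) = 6.16e5 N/C.

6.16e5 N/C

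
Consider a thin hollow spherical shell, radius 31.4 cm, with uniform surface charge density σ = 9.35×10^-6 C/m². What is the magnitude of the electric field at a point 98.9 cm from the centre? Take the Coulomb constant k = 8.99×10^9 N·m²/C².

Symmetry ⇒ E = E(r) r̂. Gaussian sphere of radius r = 98.9 cm (r > 31.4 cm).
The entire shell is enclosed: Q_enc = σ·4πR² = (9.35×10^-6)·4π·(0.314)² = 1.158e-5 C.
Applying ∮E·dA = Q_enc/ε₀ with Φ = E(4πr²):
E = k|Q_enc|/r² = (8.99×10^9)(1.158×10^-5)/(0.989)² = 1.06×10^5 N/C.

E = 1.06e5 V/m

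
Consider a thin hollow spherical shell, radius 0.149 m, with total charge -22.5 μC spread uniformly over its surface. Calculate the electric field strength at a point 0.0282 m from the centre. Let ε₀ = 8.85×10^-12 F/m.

By spherical symmetry E is radial; choose a Gaussian sphere of radius r = 0.0282 m (inside the shell, r < 0.149 m).
No charge lies within this surface, so Q_enc = 0 and Gauss's law gives E·4πr² = 0 ⇒ E = 0.

E = 0 (no enclosed charge)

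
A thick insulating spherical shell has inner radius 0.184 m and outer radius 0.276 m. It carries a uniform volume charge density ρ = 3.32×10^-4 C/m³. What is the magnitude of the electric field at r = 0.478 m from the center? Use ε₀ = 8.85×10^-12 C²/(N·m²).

E = 8.10×10^5 N/C

Take a concentric spherical Gaussian surface of radius r = 0.478 m (r > 0.276 m, enclosing the whole shell).
Q_enc = ρ·(4π/3)(b³ − a³) = (3.32×10^-4)·(4π/3)·((0.276)³ − (0.184)³) = 2.058e-5 C.
Gauss's law: E·4πr² = Q_enc/ε₀.
E = |Q_enc|/(4πε₀r²) = (2.058e-5)/(4π·8.85×10^-12·(0.478)²) = 8.10e5 N/C.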